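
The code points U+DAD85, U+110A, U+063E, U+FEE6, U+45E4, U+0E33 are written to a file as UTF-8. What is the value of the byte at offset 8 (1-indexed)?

1-indexed offset 8 is 0-indexed offset 7.
U+DAD85 → 4-byte form F3 9A B6 85 at offsets 0–3.
U+110A → 3-byte form E1 84 8A at offsets 4–6.
U+063E → 2-byte form D8 BE at offsets 7–8.
Offset 7 falls in char 3's range; it's byte 1 of D8 BE = 0xD8.

0xD8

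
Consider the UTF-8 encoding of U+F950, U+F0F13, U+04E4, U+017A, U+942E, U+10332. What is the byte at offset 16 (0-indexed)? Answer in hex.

U+F950 → 3-byte form EF A5 90 at offsets 0–2.
U+F0F13 → 4-byte form F3 B0 BC 93 at offsets 3–6.
U+04E4 → 2-byte form D3 A4 at offsets 7–8.
U+017A → 2-byte form C5 BA at offsets 9–10.
U+942E → 3-byte form E9 90 AE at offsets 11–13.
U+10332 → 4-byte form F0 90 8C B2 at offsets 14–17.
Offset 16 falls in char 6's range; it's byte 3 of F0 90 8C B2 = 0x8C.

0x8C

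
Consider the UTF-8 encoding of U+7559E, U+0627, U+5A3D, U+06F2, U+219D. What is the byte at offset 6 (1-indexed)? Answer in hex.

1-indexed offset 6 is 0-indexed offset 5.
U+7559E → 4-byte form F1 B5 96 9E at offsets 0–3.
U+0627 → 2-byte form D8 A7 at offsets 4–5.
Offset 5 falls in char 2's range; it's byte 2 of D8 A7 = 0xA7.

0xA7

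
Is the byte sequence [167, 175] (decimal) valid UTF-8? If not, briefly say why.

invalid (continuation byte with no leading byte)

Byte 0xA7 = 10100111 has the form 10xxxxxx — a continuation byte — but there is no preceding leading byte.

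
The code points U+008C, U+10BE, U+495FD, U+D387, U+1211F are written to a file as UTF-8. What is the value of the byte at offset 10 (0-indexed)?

0x8E

U+008C → 2-byte form C2 8C at offsets 0–1.
U+10BE → 3-byte form E1 82 BE at offsets 2–4.
U+495FD → 4-byte form F1 89 97 BD at offsets 5–8.
U+D387 → 3-byte form ED 8E 87 at offsets 9–11.
Offset 10 falls in char 4's range; it's byte 2 of ED 8E 87 = 0x8E.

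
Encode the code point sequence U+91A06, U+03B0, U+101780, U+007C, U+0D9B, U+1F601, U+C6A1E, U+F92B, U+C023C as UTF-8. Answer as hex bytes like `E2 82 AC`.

U+91A06: 4-byte form → F2 91 A8 86.
U+03B0: 2-byte form → CE B0.
U+101780: 4-byte form → F4 81 9E 80.
U+007C: 1-byte form → 7C.
U+0D9B: 3-byte form → E0 B6 9B.
U+1F601: 4-byte form → F0 9F 98 81.
U+C6A1E: 4-byte form → F3 86 A8 9E.
U+F92B: 3-byte form → EF A4 AB.
U+C023C: 4-byte form → F3 80 88 BC.
Concatenated (29 bytes): F2 91 A8 86 CE B0 F4 81 9E 80 7C E0 B6 9B F0 9F 98 81 F3 86 A8 9E EF A4 AB F3 80 88 BC.

F2 91 A8 86 CE B0 F4 81 9E 80 7C E0 B6 9B F0 9F 98 81 F3 86 A8 9E EF A4 AB F3 80 88 BC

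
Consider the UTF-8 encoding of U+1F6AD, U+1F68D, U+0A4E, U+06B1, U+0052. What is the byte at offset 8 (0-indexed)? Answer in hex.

0xE0

U+1F6AD → 4-byte form F0 9F 9A AD at offsets 0–3.
U+1F68D → 4-byte form F0 9F 9A 8D at offsets 4–7.
U+0A4E → 3-byte form E0 A9 8E at offsets 8–10.
Offset 8 falls in char 3's range; it's byte 1 of E0 A9 8E = 0xE0.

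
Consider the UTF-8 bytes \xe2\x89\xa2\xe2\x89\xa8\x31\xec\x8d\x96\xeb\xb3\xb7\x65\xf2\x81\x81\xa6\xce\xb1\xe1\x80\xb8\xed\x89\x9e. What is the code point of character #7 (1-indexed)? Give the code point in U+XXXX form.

U+81066

Offset 0: leading byte 0xE2 = 11100010 → 3-byte char #1 = E2 89 A2.
Offset 3: leading byte 0xE2 = 11100010 → 3-byte char #2 = E2 89 A8.
Offset 6: leading byte 0x31 = 00110001 → 1-byte char #3 = 31.
Offset 7: leading byte 0xEC = 11101100 → 3-byte char #4 = EC 8D 96.
Offset 10: leading byte 0xEB = 11101011 → 3-byte char #5 = EB B3 B7.
Offset 13: leading byte 0x65 = 01100101 → 1-byte char #6 = 65.
Offset 14: leading byte 0xF2 = 11110010 → 4-byte char #7 = F2 81 81 A6.
Leading byte 0xF2 = 11110010 matches 11110xxx → 4-byte sequence.
Byte 1: 0xF2 = 11110010, payload 010 (3 bits).
Byte 2: 0x81 = 10000001 (10xxxxxx ✓), payload 000001.
Byte 3: 0x81 = 10000001 (10xxxxxx ✓), payload 000001.
Byte 4: 0xA6 = 10100110 (10xxxxxx ✓), payload 100110.
Concatenate: 010000001000001100110 = 0x81066 (21 bits → U+81066).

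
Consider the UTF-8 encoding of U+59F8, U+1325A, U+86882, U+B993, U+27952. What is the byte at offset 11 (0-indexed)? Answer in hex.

U+59F8 → 3-byte form E5 A7 B8 at offsets 0–2.
U+1325A → 4-byte form F0 93 89 9A at offsets 3–6.
U+86882 → 4-byte form F2 86 A2 82 at offsets 7–10.
U+B993 → 3-byte form EB A6 93 at offsets 11–13.
Offset 11 falls in char 4's range; it's byte 1 of EB A6 93 = 0xEB.

0xEB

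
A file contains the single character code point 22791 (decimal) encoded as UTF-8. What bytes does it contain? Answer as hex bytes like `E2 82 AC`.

U+5907 = 0x5907 = 22791 decimal. In range U+0800–U+FFFF → 3-byte form: 1110xxxx 10xxxxxx 10xxxxxx.
Binary (16 bits): 0101100100000111.
Split 4+6+6: 0101 | 100100 | 000111.
Byte 1: 11100101 = 0xE5.
Byte 2: 10100100 = 0xA4.
Byte 3: 10000111 = 0x87.

E5 A4 87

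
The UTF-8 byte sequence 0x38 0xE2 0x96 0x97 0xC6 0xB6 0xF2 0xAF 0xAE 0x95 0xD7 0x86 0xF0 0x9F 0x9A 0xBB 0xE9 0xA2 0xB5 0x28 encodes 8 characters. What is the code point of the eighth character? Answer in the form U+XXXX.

Offset 0: leading byte 0x38 = 00111000 → 1-byte char #1 = 38.
Offset 1: leading byte 0xE2 = 11100010 → 3-byte char #2 = E2 96 97.
Offset 4: leading byte 0xC6 = 11000110 → 2-byte char #3 = C6 B6.
Offset 6: leading byte 0xF2 = 11110010 → 4-byte char #4 = F2 AF AE 95.
Offset 10: leading byte 0xD7 = 11010111 → 2-byte char #5 = D7 86.
Offset 12: leading byte 0xF0 = 11110000 → 4-byte char #6 = F0 9F 9A BB.
Offset 16: leading byte 0xE9 = 11101001 → 3-byte char #7 = E9 A2 B5.
Offset 19: leading byte 0x28 = 00101000 → 1-byte char #8 = 28.
Leading byte 0x28 = 00101000 matches 0xxxxxxx → 1-byte sequence.
Byte 1: 0x28 = 00101000, payload 0101000 (7 bits).
Concatenate: 0101000 = 0x28 (7 bits → U+0028).

U+0028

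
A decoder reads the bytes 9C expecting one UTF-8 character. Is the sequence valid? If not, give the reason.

Byte 0x9C = 10011100 has the form 10xxxxxx — a continuation byte — but there is no preceding leading byte.

invalid (continuation byte with no leading byte)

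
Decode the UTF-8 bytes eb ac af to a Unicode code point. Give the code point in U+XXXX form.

U+BB2F

Leading byte 0xEB = 11101011 matches 1110xxxx → 3-byte sequence.
Byte 1: 0xEB = 11101011, payload 1011 (4 bits).
Byte 2: 0xAC = 10101100 (10xxxxxx ✓), payload 101100.
Byte 3: 0xAF = 10101111 (10xxxxxx ✓), payload 101111.
Concatenate: 1011101100101111 = 0xBB2F (16 bits → U+BB2F).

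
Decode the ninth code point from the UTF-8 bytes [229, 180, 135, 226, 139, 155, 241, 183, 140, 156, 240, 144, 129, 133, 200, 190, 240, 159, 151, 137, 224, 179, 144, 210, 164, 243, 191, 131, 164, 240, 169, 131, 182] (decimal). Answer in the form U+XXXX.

U+FF0E4

Offset 0: leading byte 0xE5 = 11100101 → 3-byte char #1 = E5 B4 87.
Offset 3: leading byte 0xE2 = 11100010 → 3-byte char #2 = E2 8B 9B.
Offset 6: leading byte 0xF1 = 11110001 → 4-byte char #3 = F1 B7 8C 9C.
Offset 10: leading byte 0xF0 = 11110000 → 4-byte char #4 = F0 90 81 85.
Offset 14: leading byte 0xC8 = 11001000 → 2-byte char #5 = C8 BE.
Offset 16: leading byte 0xF0 = 11110000 → 4-byte char #6 = F0 9F 97 89.
Offset 20: leading byte 0xE0 = 11100000 → 3-byte char #7 = E0 B3 90.
Offset 23: leading byte 0xD2 = 11010010 → 2-byte char #8 = D2 A4.
Offset 25: leading byte 0xF3 = 11110011 → 4-byte char #9 = F3 BF 83 A4.
Leading byte 0xF3 = 11110011 matches 11110xxx → 4-byte sequence.
Byte 1: 0xF3 = 11110011, payload 011 (3 bits).
Byte 2: 0xBF = 10111111 (10xxxxxx ✓), payload 111111.
Byte 3: 0x83 = 10000011 (10xxxxxx ✓), payload 000011.
Byte 4: 0xA4 = 10100100 (10xxxxxx ✓), payload 100100.
Concatenate: 011111111000011100100 = 0xFF0E4 (21 bits → U+FF0E4).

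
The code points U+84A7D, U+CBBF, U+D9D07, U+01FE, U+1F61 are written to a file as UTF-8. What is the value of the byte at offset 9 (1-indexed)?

1-indexed offset 9 is 0-indexed offset 8.
U+84A7D → 4-byte form F2 84 A9 BD at offsets 0–3.
U+CBBF → 3-byte form EC AE BF at offsets 4–6.
U+D9D07 → 4-byte form F3 99 B4 87 at offsets 7–10.
Offset 8 falls in char 3's range; it's byte 2 of F3 99 B4 87 = 0x99.

0x99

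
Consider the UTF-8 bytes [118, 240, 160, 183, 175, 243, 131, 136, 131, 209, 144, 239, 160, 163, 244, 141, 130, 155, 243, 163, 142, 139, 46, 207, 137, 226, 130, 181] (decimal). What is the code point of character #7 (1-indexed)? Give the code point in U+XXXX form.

U+E338B

Offset 0: leading byte 0x76 = 01110110 → 1-byte char #1 = 76.
Offset 1: leading byte 0xF0 = 11110000 → 4-byte char #2 = F0 A0 B7 AF.
Offset 5: leading byte 0xF3 = 11110011 → 4-byte char #3 = F3 83 88 83.
Offset 9: leading byte 0xD1 = 11010001 → 2-byte char #4 = D1 90.
Offset 11: leading byte 0xEF = 11101111 → 3-byte char #5 = EF A0 A3.
Offset 14: leading byte 0xF4 = 11110100 → 4-byte char #6 = F4 8D 82 9B.
Offset 18: leading byte 0xF3 = 11110011 → 4-byte char #7 = F3 A3 8E 8B.
Leading byte 0xF3 = 11110011 matches 11110xxx → 4-byte sequence.
Byte 1: 0xF3 = 11110011, payload 011 (3 bits).
Byte 2: 0xA3 = 10100011 (10xxxxxx ✓), payload 100011.
Byte 3: 0x8E = 10001110 (10xxxxxx ✓), payload 001110.
Byte 4: 0x8B = 10001011 (10xxxxxx ✓), payload 001011.
Concatenate: 011100011001110001011 = 0xE338B (21 bits → U+E338B).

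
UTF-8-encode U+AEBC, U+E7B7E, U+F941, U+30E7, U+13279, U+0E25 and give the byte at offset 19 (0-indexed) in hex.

0xA5

U+AEBC → 3-byte form EA BA BC at offsets 0–2.
U+E7B7E → 4-byte form F3 A7 AD BE at offsets 3–6.
U+F941 → 3-byte form EF A5 81 at offsets 7–9.
U+30E7 → 3-byte form E3 83 A7 at offsets 10–12.
U+13279 → 4-byte form F0 93 89 B9 at offsets 13–16.
U+0E25 → 3-byte form E0 B8 A5 at offsets 17–19.
Offset 19 falls in char 6's range; it's byte 3 of E0 B8 A5 = 0xA5.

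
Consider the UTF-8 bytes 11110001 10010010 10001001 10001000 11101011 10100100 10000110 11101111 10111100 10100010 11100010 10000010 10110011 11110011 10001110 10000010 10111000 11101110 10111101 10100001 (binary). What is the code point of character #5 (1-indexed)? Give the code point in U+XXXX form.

U+CE0B8

Offset 0: leading byte 0xF1 = 11110001 → 4-byte char #1 = F1 92 89 88.
Offset 4: leading byte 0xEB = 11101011 → 3-byte char #2 = EB A4 86.
Offset 7: leading byte 0xEF = 11101111 → 3-byte char #3 = EF BC A2.
Offset 10: leading byte 0xE2 = 11100010 → 3-byte char #4 = E2 82 B3.
Offset 13: leading byte 0xF3 = 11110011 → 4-byte char #5 = F3 8E 82 B8.
Leading byte 0xF3 = 11110011 matches 11110xxx → 4-byte sequence.
Byte 1: 0xF3 = 11110011, payload 011 (3 bits).
Byte 2: 0x8E = 10001110 (10xxxxxx ✓), payload 001110.
Byte 3: 0x82 = 10000010 (10xxxxxx ✓), payload 000010.
Byte 4: 0xB8 = 10111000 (10xxxxxx ✓), payload 111000.
Concatenate: 011001110000010111000 = 0xCE0B8 (21 bits → U+CE0B8).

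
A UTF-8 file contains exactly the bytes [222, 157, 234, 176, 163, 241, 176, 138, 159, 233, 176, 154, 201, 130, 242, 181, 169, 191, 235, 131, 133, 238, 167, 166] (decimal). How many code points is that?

8

Byte at offset 0: 0xDE = 11011110 → 2-byte char (#1). Advance 2.
Byte at offset 2: 0xEA = 11101010 → 3-byte char (#2). Advance 3.
Byte at offset 5: 0xF1 = 11110001 → 4-byte char (#3). Advance 4.
Byte at offset 9: 0xE9 = 11101001 → 3-byte char (#4). Advance 3.
Byte at offset 12: 0xC9 = 11001001 → 2-byte char (#5). Advance 2.
Byte at offset 14: 0xF2 = 11110010 → 4-byte char (#6). Advance 4.
Byte at offset 18: 0xEB = 11101011 → 3-byte char (#7). Advance 3.
Byte at offset 21: 0xEE = 11101110 → 3-byte char (#8). Advance 3.
Reached end at offset 24 after 8 code points.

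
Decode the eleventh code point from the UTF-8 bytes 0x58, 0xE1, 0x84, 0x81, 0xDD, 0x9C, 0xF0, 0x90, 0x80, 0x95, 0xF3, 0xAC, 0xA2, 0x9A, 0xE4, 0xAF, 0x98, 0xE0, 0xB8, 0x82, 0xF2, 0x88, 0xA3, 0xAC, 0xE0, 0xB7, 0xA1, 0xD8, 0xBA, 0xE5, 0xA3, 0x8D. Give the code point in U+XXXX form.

Offset 0: leading byte 0x58 = 01011000 → 1-byte char #1 = 58.
Offset 1: leading byte 0xE1 = 11100001 → 3-byte char #2 = E1 84 81.
Offset 4: leading byte 0xDD = 11011101 → 2-byte char #3 = DD 9C.
Offset 6: leading byte 0xF0 = 11110000 → 4-byte char #4 = F0 90 80 95.
Offset 10: leading byte 0xF3 = 11110011 → 4-byte char #5 = F3 AC A2 9A.
Offset 14: leading byte 0xE4 = 11100100 → 3-byte char #6 = E4 AF 98.
Offset 17: leading byte 0xE0 = 11100000 → 3-byte char #7 = E0 B8 82.
Offset 20: leading byte 0xF2 = 11110010 → 4-byte char #8 = F2 88 A3 AC.
Offset 24: leading byte 0xE0 = 11100000 → 3-byte char #9 = E0 B7 A1.
Offset 27: leading byte 0xD8 = 11011000 → 2-byte char #10 = D8 BA.
Offset 29: leading byte 0xE5 = 11100101 → 3-byte char #11 = E5 A3 8D.
Leading byte 0xE5 = 11100101 matches 1110xxxx → 3-byte sequence.
Byte 1: 0xE5 = 11100101, payload 0101 (4 bits).
Byte 2: 0xA3 = 10100011 (10xxxxxx ✓), payload 100011.
Byte 3: 0x8D = 10001101 (10xxxxxx ✓), payload 001101.
Concatenate: 0101100011001101 = 0x58CD (16 bits → U+58CD).

U+58CD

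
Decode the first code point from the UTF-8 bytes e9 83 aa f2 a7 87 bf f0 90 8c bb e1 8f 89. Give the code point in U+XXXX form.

U+90EA

Offset 0: leading byte 0xE9 = 11101001 → 3-byte char #1 = E9 83 AA.
Leading byte 0xE9 = 11101001 matches 1110xxxx → 3-byte sequence.
Byte 1: 0xE9 = 11101001, payload 1001 (4 bits).
Byte 2: 0x83 = 10000011 (10xxxxxx ✓), payload 000011.
Byte 3: 0xAA = 10101010 (10xxxxxx ✓), payload 101010.
Concatenate: 1001000011101010 = 0x90EA (16 bits → U+90EA).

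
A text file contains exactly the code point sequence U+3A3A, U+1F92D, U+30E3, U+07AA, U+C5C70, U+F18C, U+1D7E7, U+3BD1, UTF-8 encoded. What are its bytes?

U+3A3A: 3-byte form → E3 A8 BA.
U+1F92D: 4-byte form → F0 9F A4 AD.
U+30E3: 3-byte form → E3 83 A3.
U+07AA: 2-byte form → DE AA.
U+C5C70: 4-byte form → F3 85 B1 B0.
U+F18C: 3-byte form → EF 86 8C.
U+1D7E7: 4-byte form → F0 9D 9F A7.
U+3BD1: 3-byte form → E3 AF 91.
Concatenated (26 bytes): E3 A8 BA F0 9F A4 AD E3 83 A3 DE AA F3 85 B1 B0 EF 86 8C F0 9D 9F A7 E3 AF 91.

E3 A8 BA F0 9F A4 AD E3 83 A3 DE AA F3 85 B1 B0 EF 86 8C F0 9D 9F A7 E3 AF 91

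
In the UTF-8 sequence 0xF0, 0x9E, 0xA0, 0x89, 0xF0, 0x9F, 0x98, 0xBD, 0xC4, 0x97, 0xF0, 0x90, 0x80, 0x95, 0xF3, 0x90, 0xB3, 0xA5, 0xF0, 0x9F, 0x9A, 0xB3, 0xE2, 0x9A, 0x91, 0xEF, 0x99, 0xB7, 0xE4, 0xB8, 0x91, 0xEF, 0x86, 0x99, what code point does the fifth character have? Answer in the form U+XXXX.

U+D0CE5

Offset 0: leading byte 0xF0 = 11110000 → 4-byte char #1 = F0 9E A0 89.
Offset 4: leading byte 0xF0 = 11110000 → 4-byte char #2 = F0 9F 98 BD.
Offset 8: leading byte 0xC4 = 11000100 → 2-byte char #3 = C4 97.
Offset 10: leading byte 0xF0 = 11110000 → 4-byte char #4 = F0 90 80 95.
Offset 14: leading byte 0xF3 = 11110011 → 4-byte char #5 = F3 90 B3 A5.
Leading byte 0xF3 = 11110011 matches 11110xxx → 4-byte sequence.
Byte 1: 0xF3 = 11110011, payload 011 (3 bits).
Byte 2: 0x90 = 10010000 (10xxxxxx ✓), payload 010000.
Byte 3: 0xB3 = 10110011 (10xxxxxx ✓), payload 110011.
Byte 4: 0xA5 = 10100101 (10xxxxxx ✓), payload 100101.
Concatenate: 011010000110011100101 = 0xD0CE5 (21 bits → U+D0CE5).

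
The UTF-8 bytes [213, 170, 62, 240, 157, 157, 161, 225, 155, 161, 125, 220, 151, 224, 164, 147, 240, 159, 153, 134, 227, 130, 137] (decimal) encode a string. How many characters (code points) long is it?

Byte at offset 0: 0xD5 = 11010101 → 2-byte char (#1). Advance 2.
Byte at offset 2: 0x3E = 00111110 → 1-byte char (#2). Advance 1.
Byte at offset 3: 0xF0 = 11110000 → 4-byte char (#3). Advance 4.
Byte at offset 7: 0xE1 = 11100001 → 3-byte char (#4). Advance 3.
Byte at offset 10: 0x7D = 01111101 → 1-byte char (#5). Advance 1.
Byte at offset 11: 0xDC = 11011100 → 2-byte char (#6). Advance 2.
Byte at offset 13: 0xE0 = 11100000 → 3-byte char (#7). Advance 3.
Byte at offset 16: 0xF0 = 11110000 → 4-byte char (#8). Advance 4.
Byte at offset 20: 0xE3 = 11100011 → 3-byte char (#9). Advance 3.
Reached end at offset 23 after 9 code points.

9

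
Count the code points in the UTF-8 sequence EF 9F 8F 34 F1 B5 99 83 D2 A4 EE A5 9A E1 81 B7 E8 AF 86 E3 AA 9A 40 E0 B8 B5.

10

Byte at offset 0: 0xEF = 11101111 → 3-byte char (#1). Advance 3.
Byte at offset 3: 0x34 = 00110100 → 1-byte char (#2). Advance 1.
Byte at offset 4: 0xF1 = 11110001 → 4-byte char (#3). Advance 4.
Byte at offset 8: 0xD2 = 11010010 → 2-byte char (#4). Advance 2.
Byte at offset 10: 0xEE = 11101110 → 3-byte char (#5). Advance 3.
Byte at offset 13: 0xE1 = 11100001 → 3-byte char (#6). Advance 3.
Byte at offset 16: 0xE8 = 11101000 → 3-byte char (#7). Advance 3.
Byte at offset 19: 0xE3 = 11100011 → 3-byte char (#8). Advance 3.
Byte at offset 22: 0x40 = 01000000 → 1-byte char (#9). Advance 1.
Byte at offset 23: 0xE0 = 11100000 → 3-byte char (#10). Advance 3.
Reached end at offset 26 after 10 code points.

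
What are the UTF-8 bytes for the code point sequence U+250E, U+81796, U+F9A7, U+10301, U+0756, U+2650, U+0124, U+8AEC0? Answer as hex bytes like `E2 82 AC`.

U+250E: 3-byte form → E2 94 8E.
U+81796: 4-byte form → F2 81 9E 96.
U+F9A7: 3-byte form → EF A6 A7.
U+10301: 4-byte form → F0 90 8C 81.
U+0756: 2-byte form → DD 96.
U+2650: 3-byte form → E2 99 90.
U+0124: 2-byte form → C4 A4.
U+8AEC0: 4-byte form → F2 8A BB 80.
Concatenated (25 bytes): E2 94 8E F2 81 9E 96 EF A6 A7 F0 90 8C 81 DD 96 E2 99 90 C4 A4 F2 8A BB 80.

E2 94 8E F2 81 9E 96 EF A6 A7 F0 90 8C 81 DD 96 E2 99 90 C4 A4 F2 8A BB 80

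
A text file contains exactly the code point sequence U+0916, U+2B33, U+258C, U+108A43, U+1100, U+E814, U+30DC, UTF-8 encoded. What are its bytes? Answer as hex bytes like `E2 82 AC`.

U+0916: 3-byte form → E0 A4 96.
U+2B33: 3-byte form → E2 AC B3.
U+258C: 3-byte form → E2 96 8C.
U+108A43: 4-byte form → F4 88 A9 83.
U+1100: 3-byte form → E1 84 80.
U+E814: 3-byte form → EE A0 94.
U+30DC: 3-byte form → E3 83 9C.
Concatenated (22 bytes): E0 A4 96 E2 AC B3 E2 96 8C F4 88 A9 83 E1 84 80 EE A0 94 E3 83 9C.

E0 A4 96 E2 AC B3 E2 96 8C F4 88 A9 83 E1 84 80 EE A0 94 E3 83 9C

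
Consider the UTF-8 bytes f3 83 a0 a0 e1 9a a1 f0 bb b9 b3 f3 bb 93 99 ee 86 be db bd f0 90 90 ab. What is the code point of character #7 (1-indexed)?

U+1042B

Offset 0: leading byte 0xF3 = 11110011 → 4-byte char #1 = F3 83 A0 A0.
Offset 4: leading byte 0xE1 = 11100001 → 3-byte char #2 = E1 9A A1.
Offset 7: leading byte 0xF0 = 11110000 → 4-byte char #3 = F0 BB B9 B3.
Offset 11: leading byte 0xF3 = 11110011 → 4-byte char #4 = F3 BB 93 99.
Offset 15: leading byte 0xEE = 11101110 → 3-byte char #5 = EE 86 BE.
Offset 18: leading byte 0xDB = 11011011 → 2-byte char #6 = DB BD.
Offset 20: leading byte 0xF0 = 11110000 → 4-byte char #7 = F0 90 90 AB.
Leading byte 0xF0 = 11110000 matches 11110xxx → 4-byte sequence.
Byte 1: 0xF0 = 11110000, payload 000 (3 bits).
Byte 2: 0x90 = 10010000 (10xxxxxx ✓), payload 010000.
Byte 3: 0x90 = 10010000 (10xxxxxx ✓), payload 010000.
Byte 4: 0xAB = 10101011 (10xxxxxx ✓), payload 101011.
Concatenate: 000010000010000101011 = 0x1042B (21 bits → U+1042B).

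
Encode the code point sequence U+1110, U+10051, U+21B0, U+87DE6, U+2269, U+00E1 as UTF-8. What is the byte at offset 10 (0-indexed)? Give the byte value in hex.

0xF2

U+1110 → 3-byte form E1 84 90 at offsets 0–2.
U+10051 → 4-byte form F0 90 81 91 at offsets 3–6.
U+21B0 → 3-byte form E2 86 B0 at offsets 7–9.
U+87DE6 → 4-byte form F2 87 B7 A6 at offsets 10–13.
Offset 10 falls in char 4's range; it's byte 1 of F2 87 B7 A6 = 0xF2.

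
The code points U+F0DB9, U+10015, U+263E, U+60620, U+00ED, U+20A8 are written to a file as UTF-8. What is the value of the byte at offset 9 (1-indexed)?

0xE2

1-indexed offset 9 is 0-indexed offset 8.
U+F0DB9 → 4-byte form F3 B0 B6 B9 at offsets 0–3.
U+10015 → 4-byte form F0 90 80 95 at offsets 4–7.
U+263E → 3-byte form E2 98 BE at offsets 8–10.
Offset 8 falls in char 3's range; it's byte 1 of E2 98 BE = 0xE2.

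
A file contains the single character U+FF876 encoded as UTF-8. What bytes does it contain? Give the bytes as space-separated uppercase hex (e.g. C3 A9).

F3 BF A1 B6

U+FF876 = 0xFF876 = 1046646 decimal. In range U+10000–U+10FFFF → 4-byte form: 11110xxx 10xxxxxx 10xxxxxx 10xxxxxx.
Binary (21 bits): 011111111100001110110.
Split 3+6+6+6: 011 | 111111 | 100001 | 110110.
Byte 1: 11110011 = 0xF3.
Byte 2: 10111111 = 0xBF.
Byte 3: 10100001 = 0xA1.
Byte 4: 10110110 = 0xB6.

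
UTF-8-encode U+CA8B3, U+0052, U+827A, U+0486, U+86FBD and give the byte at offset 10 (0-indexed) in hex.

0xF2

U+CA8B3 → 4-byte form F3 8A A2 B3 at offsets 0–3.
U+0052 → 1-byte form 52 at offsets 4–4.
U+827A → 3-byte form E8 89 BA at offsets 5–7.
U+0486 → 2-byte form D2 86 at offsets 8–9.
U+86FBD → 4-byte form F2 86 BE BD at offsets 10–13.
Offset 10 falls in char 5's range; it's byte 1 of F2 86 BE BD = 0xF2.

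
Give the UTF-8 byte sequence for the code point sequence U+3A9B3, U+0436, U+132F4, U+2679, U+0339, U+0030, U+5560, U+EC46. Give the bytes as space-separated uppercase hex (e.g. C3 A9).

F0 BA A6 B3 D0 B6 F0 93 8B B4 E2 99 B9 CC B9 30 E5 95 A0 EE B1 86

U+3A9B3: 4-byte form → F0 BA A6 B3.
U+0436: 2-byte form → D0 B6.
U+132F4: 4-byte form → F0 93 8B B4.
U+2679: 3-byte form → E2 99 B9.
U+0339: 2-byte form → CC B9.
U+0030: 1-byte form → 30.
U+5560: 3-byte form → E5 95 A0.
U+EC46: 3-byte form → EE B1 86.
Concatenated (22 bytes): F0 BA A6 B3 D0 B6 F0 93 8B B4 E2 99 B9 CC B9 30 E5 95 A0 EE B1 86.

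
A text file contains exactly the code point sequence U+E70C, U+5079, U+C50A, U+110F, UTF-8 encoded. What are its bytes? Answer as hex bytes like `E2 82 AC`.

U+E70C: 3-byte form → EE 9C 8C.
U+5079: 3-byte form → E5 81 B9.
U+C50A: 3-byte form → EC 94 8A.
U+110F: 3-byte form → E1 84 8F.
Concatenated (12 bytes): EE 9C 8C E5 81 B9 EC 94 8A E1 84 8F.

EE 9C 8C E5 81 B9 EC 94 8A E1 84 8F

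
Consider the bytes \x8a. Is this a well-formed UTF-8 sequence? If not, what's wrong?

invalid (continuation byte with no leading byte)

Byte 0x8A = 10001010 has the form 10xxxxxx — a continuation byte — but there is no preceding leading byte.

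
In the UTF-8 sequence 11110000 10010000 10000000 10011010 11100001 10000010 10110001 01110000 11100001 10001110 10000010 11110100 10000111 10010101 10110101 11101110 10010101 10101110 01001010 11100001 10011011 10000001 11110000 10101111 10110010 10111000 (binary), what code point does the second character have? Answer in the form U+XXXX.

Offset 0: leading byte 0xF0 = 11110000 → 4-byte char #1 = F0 90 80 9A.
Offset 4: leading byte 0xE1 = 11100001 → 3-byte char #2 = E1 82 B1.
Leading byte 0xE1 = 11100001 matches 1110xxxx → 3-byte sequence.
Byte 1: 0xE1 = 11100001, payload 0001 (4 bits).
Byte 2: 0x82 = 10000010 (10xxxxxx ✓), payload 000010.
Byte 3: 0xB1 = 10110001 (10xxxxxx ✓), payload 110001.
Concatenate: 0001000010110001 = 0x10B1 (16 bits → U+10B1).

U+10B1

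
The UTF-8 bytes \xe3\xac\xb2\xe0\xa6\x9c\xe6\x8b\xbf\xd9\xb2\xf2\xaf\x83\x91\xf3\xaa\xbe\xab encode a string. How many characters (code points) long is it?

6

Byte at offset 0: 0xE3 = 11100011 → 3-byte char (#1). Advance 3.
Byte at offset 3: 0xE0 = 11100000 → 3-byte char (#2). Advance 3.
Byte at offset 6: 0xE6 = 11100110 → 3-byte char (#3). Advance 3.
Byte at offset 9: 0xD9 = 11011001 → 2-byte char (#4). Advance 2.
Byte at offset 11: 0xF2 = 11110010 → 4-byte char (#5). Advance 4.
Byte at offset 15: 0xF3 = 11110011 → 4-byte char (#6). Advance 4.
Reached end at offset 19 after 6 code points.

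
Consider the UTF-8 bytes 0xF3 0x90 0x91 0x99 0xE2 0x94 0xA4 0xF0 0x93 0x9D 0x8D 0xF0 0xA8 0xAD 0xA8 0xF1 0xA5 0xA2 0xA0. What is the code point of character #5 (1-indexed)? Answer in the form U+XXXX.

Offset 0: leading byte 0xF3 = 11110011 → 4-byte char #1 = F3 90 91 99.
Offset 4: leading byte 0xE2 = 11100010 → 3-byte char #2 = E2 94 A4.
Offset 7: leading byte 0xF0 = 11110000 → 4-byte char #3 = F0 93 9D 8D.
Offset 11: leading byte 0xF0 = 11110000 → 4-byte char #4 = F0 A8 AD A8.
Offset 15: leading byte 0xF1 = 11110001 → 4-byte char #5 = F1 A5 A2 A0.
Leading byte 0xF1 = 11110001 matches 11110xxx → 4-byte sequence.
Byte 1: 0xF1 = 11110001, payload 001 (3 bits).
Byte 2: 0xA5 = 10100101 (10xxxxxx ✓), payload 100101.
Byte 3: 0xA2 = 10100010 (10xxxxxx ✓), payload 100010.
Byte 4: 0xA0 = 10100000 (10xxxxxx ✓), payload 100000.
Concatenate: 001100101100010100000 = 0x658A0 (21 bits → U+658A0).

U+658A0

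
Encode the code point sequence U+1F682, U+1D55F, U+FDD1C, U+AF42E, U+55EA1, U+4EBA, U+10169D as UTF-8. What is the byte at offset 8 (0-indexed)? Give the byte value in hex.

0xF3

U+1F682 → 4-byte form F0 9F 9A 82 at offsets 0–3.
U+1D55F → 4-byte form F0 9D 95 9F at offsets 4–7.
U+FDD1C → 4-byte form F3 BD B4 9C at offsets 8–11.
Offset 8 falls in char 3's range; it's byte 1 of F3 BD B4 9C = 0xF3.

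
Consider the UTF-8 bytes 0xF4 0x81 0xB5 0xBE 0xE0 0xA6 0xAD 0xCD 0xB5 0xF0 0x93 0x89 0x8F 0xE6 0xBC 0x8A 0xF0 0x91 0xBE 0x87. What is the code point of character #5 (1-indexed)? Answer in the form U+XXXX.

U+6F0A

Offset 0: leading byte 0xF4 = 11110100 → 4-byte char #1 = F4 81 B5 BE.
Offset 4: leading byte 0xE0 = 11100000 → 3-byte char #2 = E0 A6 AD.
Offset 7: leading byte 0xCD = 11001101 → 2-byte char #3 = CD B5.
Offset 9: leading byte 0xF0 = 11110000 → 4-byte char #4 = F0 93 89 8F.
Offset 13: leading byte 0xE6 = 11100110 → 3-byte char #5 = E6 BC 8A.
Leading byte 0xE6 = 11100110 matches 1110xxxx → 3-byte sequence.
Byte 1: 0xE6 = 11100110, payload 0110 (4 bits).
Byte 2: 0xBC = 10111100 (10xxxxxx ✓), payload 111100.
Byte 3: 0x8A = 10001010 (10xxxxxx ✓), payload 001010.
Concatenate: 0110111100001010 = 0x6F0A (16 bits → U+6F0A).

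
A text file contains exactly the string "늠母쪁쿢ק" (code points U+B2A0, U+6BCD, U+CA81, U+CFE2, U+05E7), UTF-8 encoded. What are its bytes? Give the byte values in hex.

U+B2A0: 3-byte form → EB 8A A0.
U+6BCD: 3-byte form → E6 AF 8D.
U+CA81: 3-byte form → EC AA 81.
U+CFE2: 3-byte form → EC BF A2.
U+05E7: 2-byte form → D7 A7.
Concatenated (14 bytes): EB 8A A0 E6 AF 8D EC AA 81 EC BF A2 D7 A7.

EB 8A A0 E6 AF 8D EC AA 81 EC BF A2 D7 A7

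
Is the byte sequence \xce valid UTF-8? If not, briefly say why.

Leading byte 0xCE = 11001110 → 2-byte form, but only 1 byte is present.

invalid (sequence truncated)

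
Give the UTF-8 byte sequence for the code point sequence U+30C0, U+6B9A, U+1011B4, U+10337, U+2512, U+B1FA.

U+30C0: 3-byte form → E3 83 80.
U+6B9A: 3-byte form → E6 AE 9A.
U+1011B4: 4-byte form → F4 81 86 B4.
U+10337: 4-byte form → F0 90 8C B7.
U+2512: 3-byte form → E2 94 92.
U+B1FA: 3-byte form → EB 87 BA.
Concatenated (20 bytes): E3 83 80 E6 AE 9A F4 81 86 B4 F0 90 8C B7 E2 94 92 EB 87 BA.

E3 83 80 E6 AE 9A F4 81 86 B4 F0 90 8C B7 E2 94 92 EB 87 BA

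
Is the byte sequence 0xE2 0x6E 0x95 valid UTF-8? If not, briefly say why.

invalid (non-continuation byte where continuation expected)

Leading byte 0xE2 = 11100010 → 3-byte form.
Byte 2 is 0x6E = 01101110, which is not 10xxxxxx — expected a continuation byte.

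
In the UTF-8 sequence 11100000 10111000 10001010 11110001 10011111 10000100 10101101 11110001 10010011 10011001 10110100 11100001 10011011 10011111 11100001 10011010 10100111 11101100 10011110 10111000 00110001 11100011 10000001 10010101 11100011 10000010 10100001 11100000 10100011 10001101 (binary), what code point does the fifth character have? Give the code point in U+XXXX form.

U+16A7

Offset 0: leading byte 0xE0 = 11100000 → 3-byte char #1 = E0 B8 8A.
Offset 3: leading byte 0xF1 = 11110001 → 4-byte char #2 = F1 9F 84 AD.
Offset 7: leading byte 0xF1 = 11110001 → 4-byte char #3 = F1 93 99 B4.
Offset 11: leading byte 0xE1 = 11100001 → 3-byte char #4 = E1 9B 9F.
Offset 14: leading byte 0xE1 = 11100001 → 3-byte char #5 = E1 9A A7.
Leading byte 0xE1 = 11100001 matches 1110xxxx → 3-byte sequence.
Byte 1: 0xE1 = 11100001, payload 0001 (4 bits).
Byte 2: 0x9A = 10011010 (10xxxxxx ✓), payload 011010.
Byte 3: 0xA7 = 10100111 (10xxxxxx ✓), payload 100111.
Concatenate: 0001011010100111 = 0x16A7 (16 bits → U+16A7).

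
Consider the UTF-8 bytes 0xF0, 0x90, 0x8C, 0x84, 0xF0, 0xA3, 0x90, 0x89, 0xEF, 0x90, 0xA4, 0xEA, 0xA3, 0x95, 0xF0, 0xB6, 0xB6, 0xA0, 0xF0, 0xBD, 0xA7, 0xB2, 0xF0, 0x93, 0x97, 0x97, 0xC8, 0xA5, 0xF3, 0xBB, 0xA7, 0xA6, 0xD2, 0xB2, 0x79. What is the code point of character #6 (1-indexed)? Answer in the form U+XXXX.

U+3D9F2

Offset 0: leading byte 0xF0 = 11110000 → 4-byte char #1 = F0 90 8C 84.
Offset 4: leading byte 0xF0 = 11110000 → 4-byte char #2 = F0 A3 90 89.
Offset 8: leading byte 0xEF = 11101111 → 3-byte char #3 = EF 90 A4.
Offset 11: leading byte 0xEA = 11101010 → 3-byte char #4 = EA A3 95.
Offset 14: leading byte 0xF0 = 11110000 → 4-byte char #5 = F0 B6 B6 A0.
Offset 18: leading byte 0xF0 = 11110000 → 4-byte char #6 = F0 BD A7 B2.
Leading byte 0xF0 = 11110000 matches 11110xxx → 4-byte sequence.
Byte 1: 0xF0 = 11110000, payload 000 (3 bits).
Byte 2: 0xBD = 10111101 (10xxxxxx ✓), payload 111101.
Byte 3: 0xA7 = 10100111 (10xxxxxx ✓), payload 100111.
Byte 4: 0xB2 = 10110010 (10xxxxxx ✓), payload 110010.
Concatenate: 000111101100111110010 = 0x3D9F2 (21 bits → U+3D9F2).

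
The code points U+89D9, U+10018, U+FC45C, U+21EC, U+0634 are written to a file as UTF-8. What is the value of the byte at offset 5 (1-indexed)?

0x90

1-indexed offset 5 is 0-indexed offset 4.
U+89D9 → 3-byte form E8 A7 99 at offsets 0–2.
U+10018 → 4-byte form F0 90 80 98 at offsets 3–6.
Offset 4 falls in char 2's range; it's byte 2 of F0 90 80 98 = 0x90.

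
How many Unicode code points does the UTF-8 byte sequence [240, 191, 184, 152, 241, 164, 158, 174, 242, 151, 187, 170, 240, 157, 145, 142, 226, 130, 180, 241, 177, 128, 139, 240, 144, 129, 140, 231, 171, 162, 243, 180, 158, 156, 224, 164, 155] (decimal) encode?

Byte at offset 0: 0xF0 = 11110000 → 4-byte char (#1). Advance 4.
Byte at offset 4: 0xF1 = 11110001 → 4-byte char (#2). Advance 4.
Byte at offset 8: 0xF2 = 11110010 → 4-byte char (#3). Advance 4.
Byte at offset 12: 0xF0 = 11110000 → 4-byte char (#4). Advance 4.
Byte at offset 16: 0xE2 = 11100010 → 3-byte char (#5). Advance 3.
Byte at offset 19: 0xF1 = 11110001 → 4-byte char (#6). Advance 4.
Byte at offset 23: 0xF0 = 11110000 → 4-byte char (#7). Advance 4.
Byte at offset 27: 0xE7 = 11100111 → 3-byte char (#8). Advance 3.
Byte at offset 30: 0xF3 = 11110011 → 4-byte char (#9). Advance 4.
Byte at offset 34: 0xE0 = 11100000 → 3-byte char (#10). Advance 3.
Reached end at offset 37 after 10 code points.

10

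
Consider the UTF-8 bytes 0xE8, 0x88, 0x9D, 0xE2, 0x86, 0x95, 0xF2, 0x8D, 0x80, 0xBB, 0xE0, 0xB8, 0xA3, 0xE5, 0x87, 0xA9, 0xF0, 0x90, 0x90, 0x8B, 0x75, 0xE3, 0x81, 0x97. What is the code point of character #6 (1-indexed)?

U+1040B

Offset 0: leading byte 0xE8 = 11101000 → 3-byte char #1 = E8 88 9D.
Offset 3: leading byte 0xE2 = 11100010 → 3-byte char #2 = E2 86 95.
Offset 6: leading byte 0xF2 = 11110010 → 4-byte char #3 = F2 8D 80 BB.
Offset 10: leading byte 0xE0 = 11100000 → 3-byte char #4 = E0 B8 A3.
Offset 13: leading byte 0xE5 = 11100101 → 3-byte char #5 = E5 87 A9.
Offset 16: leading byte 0xF0 = 11110000 → 4-byte char #6 = F0 90 90 8B.
Leading byte 0xF0 = 11110000 matches 11110xxx → 4-byte sequence.
Byte 1: 0xF0 = 11110000, payload 000 (3 bits).
Byte 2: 0x90 = 10010000 (10xxxxxx ✓), payload 010000.
Byte 3: 0x90 = 10010000 (10xxxxxx ✓), payload 010000.
Byte 4: 0x8B = 10001011 (10xxxxxx ✓), payload 001011.
Concatenate: 000010000010000001011 = 0x1040B (21 bits → U+1040B).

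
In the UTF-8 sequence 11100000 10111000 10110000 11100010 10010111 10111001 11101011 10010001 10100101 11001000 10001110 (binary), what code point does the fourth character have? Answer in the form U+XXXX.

Offset 0: leading byte 0xE0 = 11100000 → 3-byte char #1 = E0 B8 B0.
Offset 3: leading byte 0xE2 = 11100010 → 3-byte char #2 = E2 97 B9.
Offset 6: leading byte 0xEB = 11101011 → 3-byte char #3 = EB 91 A5.
Offset 9: leading byte 0xC8 = 11001000 → 2-byte char #4 = C8 8E.
Leading byte 0xC8 = 11001000 matches 110xxxxx → 2-byte sequence.
Byte 1: 0xC8 = 11001000, payload 01000 (5 bits).
Byte 2: 0x8E = 10001110 (10xxxxxx ✓), payload 001110.
Concatenate: 01000001110 = 0x20E (11 bits → U+020E).

U+020E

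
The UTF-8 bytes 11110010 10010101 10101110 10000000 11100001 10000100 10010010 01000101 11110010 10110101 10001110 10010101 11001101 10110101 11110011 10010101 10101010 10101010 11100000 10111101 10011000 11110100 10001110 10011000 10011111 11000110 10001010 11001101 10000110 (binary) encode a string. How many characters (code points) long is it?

10

Byte at offset 0: 0xF2 = 11110010 → 4-byte char (#1). Advance 4.
Byte at offset 4: 0xE1 = 11100001 → 3-byte char (#2). Advance 3.
Byte at offset 7: 0x45 = 01000101 → 1-byte char (#3). Advance 1.
Byte at offset 8: 0xF2 = 11110010 → 4-byte char (#4). Advance 4.
Byte at offset 12: 0xCD = 11001101 → 2-byte char (#5). Advance 2.
Byte at offset 14: 0xF3 = 11110011 → 4-byte char (#6). Advance 4.
Byte at offset 18: 0xE0 = 11100000 → 3-byte char (#7). Advance 3.
Byte at offset 21: 0xF4 = 11110100 → 4-byte char (#8). Advance 4.
Byte at offset 25: 0xC6 = 11000110 → 2-byte char (#9). Advance 2.
Byte at offset 27: 0xCD = 11001101 → 2-byte char (#10). Advance 2.
Reached end at offset 29 after 10 code points.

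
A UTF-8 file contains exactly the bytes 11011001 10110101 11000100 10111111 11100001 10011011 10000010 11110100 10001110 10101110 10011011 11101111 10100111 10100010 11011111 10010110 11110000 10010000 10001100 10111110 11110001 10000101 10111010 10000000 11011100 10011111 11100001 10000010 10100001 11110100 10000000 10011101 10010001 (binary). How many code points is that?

Byte at offset 0: 0xD9 = 11011001 → 2-byte char (#1). Advance 2.
Byte at offset 2: 0xC4 = 11000100 → 2-byte char (#2). Advance 2.
Byte at offset 4: 0xE1 = 11100001 → 3-byte char (#3). Advance 3.
Byte at offset 7: 0xF4 = 11110100 → 4-byte char (#4). Advance 4.
Byte at offset 11: 0xEF = 11101111 → 3-byte char (#5). Advance 3.
Byte at offset 14: 0xDF = 11011111 → 2-byte char (#6). Advance 2.
Byte at offset 16: 0xF0 = 11110000 → 4-byte char (#7). Advance 4.
Byte at offset 20: 0xF1 = 11110001 → 4-byte char (#8). Advance 4.
Byte at offset 24: 0xDC = 11011100 → 2-byte char (#9). Advance 2.
Byte at offset 26: 0xE1 = 11100001 → 3-byte char (#10). Advance 3.
Byte at offset 29: 0xF4 = 11110100 → 4-byte char (#11). Advance 4.
Reached end at offset 33 after 11 code points.

11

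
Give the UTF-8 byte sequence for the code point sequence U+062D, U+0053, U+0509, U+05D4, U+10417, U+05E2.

U+062D: 2-byte form → D8 AD.
U+0053: 1-byte form → 53.
U+0509: 2-byte form → D4 89.
U+05D4: 2-byte form → D7 94.
U+10417: 4-byte form → F0 90 90 97.
U+05E2: 2-byte form → D7 A2.
Concatenated (13 bytes): D8 AD 53 D4 89 D7 94 F0 90 90 97 D7 A2.

D8 AD 53 D4 89 D7 94 F0 90 90 97 D7 A2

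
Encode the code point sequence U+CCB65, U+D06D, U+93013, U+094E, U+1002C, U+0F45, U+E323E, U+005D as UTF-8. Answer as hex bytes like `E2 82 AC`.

U+CCB65: 4-byte form → F3 8C AD A5.
U+D06D: 3-byte form → ED 81 AD.
U+93013: 4-byte form → F2 93 80 93.
U+094E: 3-byte form → E0 A5 8E.
U+1002C: 4-byte form → F0 90 80 AC.
U+0F45: 3-byte form → E0 BD 85.
U+E323E: 4-byte form → F3 A3 88 BE.
U+005D: 1-byte form → 5D.
Concatenated (26 bytes): F3 8C AD A5 ED 81 AD F2 93 80 93 E0 A5 8E F0 90 80 AC E0 BD 85 F3 A3 88 BE 5D.

F3 8C AD A5 ED 81 AD F2 93 80 93 E0 A5 8E F0 90 80 AC E0 BD 85 F3 A3 88 BE 5D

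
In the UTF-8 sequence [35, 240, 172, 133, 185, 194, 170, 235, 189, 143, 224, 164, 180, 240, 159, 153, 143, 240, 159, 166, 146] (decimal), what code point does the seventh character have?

U+1F992

Offset 0: leading byte 0x23 = 00100011 → 1-byte char #1 = 23.
Offset 1: leading byte 0xF0 = 11110000 → 4-byte char #2 = F0 AC 85 B9.
Offset 5: leading byte 0xC2 = 11000010 → 2-byte char #3 = C2 AA.
Offset 7: leading byte 0xEB = 11101011 → 3-byte char #4 = EB BD 8F.
Offset 10: leading byte 0xE0 = 11100000 → 3-byte char #5 = E0 A4 B4.
Offset 13: leading byte 0xF0 = 11110000 → 4-byte char #6 = F0 9F 99 8F.
Offset 17: leading byte 0xF0 = 11110000 → 4-byte char #7 = F0 9F A6 92.
Leading byte 0xF0 = 11110000 matches 11110xxx → 4-byte sequence.
Byte 1: 0xF0 = 11110000, payload 000 (3 bits).
Byte 2: 0x9F = 10011111 (10xxxxxx ✓), payload 011111.
Byte 3: 0xA6 = 10100110 (10xxxxxx ✓), payload 100110.
Byte 4: 0x92 = 10010010 (10xxxxxx ✓), payload 010010.
Concatenate: 000011111100110010010 = 0x1F992 (21 bits → U+1F992).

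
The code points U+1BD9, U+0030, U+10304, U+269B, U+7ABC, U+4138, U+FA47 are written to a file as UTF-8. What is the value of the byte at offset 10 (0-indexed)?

U+1BD9 → 3-byte form E1 AF 99 at offsets 0–2.
U+0030 → 1-byte form 30 at offsets 3–3.
U+10304 → 4-byte form F0 90 8C 84 at offsets 4–7.
U+269B → 3-byte form E2 9A 9B at offsets 8–10.
Offset 10 falls in char 4's range; it's byte 3 of E2 9A 9B = 0x9B.

0x9B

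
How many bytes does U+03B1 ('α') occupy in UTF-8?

U+03B1 = 0x3B1. UTF-8 uses 1 byte below 0x80, 2 below 0x800, 3 below 0x10000, 4 up to 0x10FFFF. 0x3B1 is in U+0080–U+07FF → 2 bytes.

2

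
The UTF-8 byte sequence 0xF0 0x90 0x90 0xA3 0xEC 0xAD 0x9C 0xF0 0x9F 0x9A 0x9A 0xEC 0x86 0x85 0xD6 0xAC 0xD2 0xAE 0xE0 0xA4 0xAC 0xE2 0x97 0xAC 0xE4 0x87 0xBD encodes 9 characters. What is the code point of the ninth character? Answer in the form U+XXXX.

U+41FD

Offset 0: leading byte 0xF0 = 11110000 → 4-byte char #1 = F0 90 90 A3.
Offset 4: leading byte 0xEC = 11101100 → 3-byte char #2 = EC AD 9C.
Offset 7: leading byte 0xF0 = 11110000 → 4-byte char #3 = F0 9F 9A 9A.
Offset 11: leading byte 0xEC = 11101100 → 3-byte char #4 = EC 86 85.
Offset 14: leading byte 0xD6 = 11010110 → 2-byte char #5 = D6 AC.
Offset 16: leading byte 0xD2 = 11010010 → 2-byte char #6 = D2 AE.
Offset 18: leading byte 0xE0 = 11100000 → 3-byte char #7 = E0 A4 AC.
Offset 21: leading byte 0xE2 = 11100010 → 3-byte char #8 = E2 97 AC.
Offset 24: leading byte 0xE4 = 11100100 → 3-byte char #9 = E4 87 BD.
Leading byte 0xE4 = 11100100 matches 1110xxxx → 3-byte sequence.
Byte 1: 0xE4 = 11100100, payload 0100 (4 bits).
Byte 2: 0x87 = 10000111 (10xxxxxx ✓), payload 000111.
Byte 3: 0xBD = 10111101 (10xxxxxx ✓), payload 111101.
Concatenate: 0100000111111101 = 0x41FD (16 bits → U+41FD).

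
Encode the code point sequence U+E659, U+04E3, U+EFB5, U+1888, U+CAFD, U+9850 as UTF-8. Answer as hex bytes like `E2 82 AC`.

U+E659: 3-byte form → EE 99 99.
U+04E3: 2-byte form → D3 A3.
U+EFB5: 3-byte form → EE BE B5.
U+1888: 3-byte form → E1 A2 88.
U+CAFD: 3-byte form → EC AB BD.
U+9850: 3-byte form → E9 A1 90.
Concatenated (17 bytes): EE 99 99 D3 A3 EE BE B5 E1 A2 88 EC AB BD E9 A1 90.

EE 99 99 D3 A3 EE BE B5 E1 A2 88 EC AB BD E9 A1 90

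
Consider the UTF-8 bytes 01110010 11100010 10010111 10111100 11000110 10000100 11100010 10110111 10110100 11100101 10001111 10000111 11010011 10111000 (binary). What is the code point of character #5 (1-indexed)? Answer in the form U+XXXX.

U+53C7

Offset 0: leading byte 0x72 = 01110010 → 1-byte char #1 = 72.
Offset 1: leading byte 0xE2 = 11100010 → 3-byte char #2 = E2 97 BC.
Offset 4: leading byte 0xC6 = 11000110 → 2-byte char #3 = C6 84.
Offset 6: leading byte 0xE2 = 11100010 → 3-byte char #4 = E2 B7 B4.
Offset 9: leading byte 0xE5 = 11100101 → 3-byte char #5 = E5 8F 87.
Leading byte 0xE5 = 11100101 matches 1110xxxx → 3-byte sequence.
Byte 1: 0xE5 = 11100101, payload 0101 (4 bits).
Byte 2: 0x8F = 10001111 (10xxxxxx ✓), payload 001111.
Byte 3: 0x87 = 10000111 (10xxxxxx ✓), payload 000111.
Concatenate: 0101001111000111 = 0x53C7 (16 bits → U+53C7).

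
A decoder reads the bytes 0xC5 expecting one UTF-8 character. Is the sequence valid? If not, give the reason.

invalid (sequence truncated)

Leading byte 0xC5 = 11000101 → 2-byte form, but only 1 byte is present.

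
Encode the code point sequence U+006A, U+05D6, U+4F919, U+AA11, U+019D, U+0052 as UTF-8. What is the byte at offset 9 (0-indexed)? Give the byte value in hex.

U+006A → 1-byte form 6A at offsets 0–0.
U+05D6 → 2-byte form D7 96 at offsets 1–2.
U+4F919 → 4-byte form F1 8F A4 99 at offsets 3–6.
U+AA11 → 3-byte form EA A8 91 at offsets 7–9.
Offset 9 falls in char 4's range; it's byte 3 of EA A8 91 = 0x91.

0x91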